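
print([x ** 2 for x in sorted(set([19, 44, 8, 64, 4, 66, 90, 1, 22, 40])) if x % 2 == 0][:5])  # [16, 64, 484, 1600, 1936]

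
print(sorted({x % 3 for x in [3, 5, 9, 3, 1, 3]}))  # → [0, 1, 2]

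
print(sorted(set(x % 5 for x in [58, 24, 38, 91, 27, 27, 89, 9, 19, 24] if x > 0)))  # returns [1, 2, 3, 4]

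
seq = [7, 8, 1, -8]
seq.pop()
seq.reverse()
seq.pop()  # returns 7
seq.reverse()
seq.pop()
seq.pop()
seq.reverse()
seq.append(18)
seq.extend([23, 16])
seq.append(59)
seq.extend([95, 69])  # [18, 23, 16, 59, 95, 69]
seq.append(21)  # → [18, 23, 16, 59, 95, 69, 21]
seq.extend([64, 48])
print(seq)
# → [18, 23, 16, 59, 95, 69, 21, 64, 48]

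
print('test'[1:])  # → est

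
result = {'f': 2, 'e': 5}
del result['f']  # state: {'e': 5}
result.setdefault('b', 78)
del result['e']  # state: {'b': 78}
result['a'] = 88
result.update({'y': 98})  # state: {'b': 78, 'a': 88, 'y': 98}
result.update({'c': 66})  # {'b': 78, 'a': 88, 'y': 98, 'c': 66}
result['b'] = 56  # {'b': 56, 'a': 88, 'y': 98, 'c': 66}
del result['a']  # {'b': 56, 'y': 98, 'c': 66}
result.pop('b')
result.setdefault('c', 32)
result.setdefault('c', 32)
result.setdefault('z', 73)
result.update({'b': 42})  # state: {'y': 98, 'c': 66, 'z': 73, 'b': 42}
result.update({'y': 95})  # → {'y': 95, 'c': 66, 'z': 73, 'b': 42}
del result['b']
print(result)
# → {'y': 95, 'c': 66, 'z': 73}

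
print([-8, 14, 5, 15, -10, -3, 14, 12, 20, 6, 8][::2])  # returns [-8, 5, -10, 14, 20, 8]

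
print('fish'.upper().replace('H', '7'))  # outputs FIS7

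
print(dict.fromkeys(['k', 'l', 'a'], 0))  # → {'k': 0, 'l': 0, 'a': 0}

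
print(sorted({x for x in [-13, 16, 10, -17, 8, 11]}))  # [-17, -13, 8, 10, 11, 16]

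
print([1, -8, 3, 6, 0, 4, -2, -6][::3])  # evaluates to [1, 6, -2]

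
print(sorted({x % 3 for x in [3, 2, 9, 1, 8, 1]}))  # [0, 1, 2]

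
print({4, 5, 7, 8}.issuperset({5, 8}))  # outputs True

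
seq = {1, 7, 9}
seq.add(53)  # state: {1, 7, 9, 53}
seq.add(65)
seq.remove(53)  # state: {1, 7, 9, 65}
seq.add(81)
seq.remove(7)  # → {1, 9, 65, 81}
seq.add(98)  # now {1, 9, 65, 81, 98}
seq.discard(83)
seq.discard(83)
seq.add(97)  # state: {1, 9, 65, 81, 97, 98}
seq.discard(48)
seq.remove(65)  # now {1, 9, 81, 97, 98}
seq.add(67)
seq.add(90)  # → {1, 9, 67, 81, 90, 97, 98}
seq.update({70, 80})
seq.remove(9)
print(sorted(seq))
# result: [1, 67, 70, 80, 81, 90, 97, 98]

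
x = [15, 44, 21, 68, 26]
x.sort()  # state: [15, 21, 26, 44, 68]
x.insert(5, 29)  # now [15, 21, 26, 44, 68, 29]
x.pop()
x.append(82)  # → [15, 21, 26, 44, 68, 82]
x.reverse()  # [82, 68, 44, 26, 21, 15]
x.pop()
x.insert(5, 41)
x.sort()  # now [21, 26, 41, 44, 68, 82]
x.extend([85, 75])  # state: [21, 26, 41, 44, 68, 82, 85, 75]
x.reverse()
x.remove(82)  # [75, 85, 68, 44, 41, 26, 21]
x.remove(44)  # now [75, 85, 68, 41, 26, 21]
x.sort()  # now [21, 26, 41, 68, 75, 85]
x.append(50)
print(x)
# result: [21, 26, 41, 68, 75, 85, 50]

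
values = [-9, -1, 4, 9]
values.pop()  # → 9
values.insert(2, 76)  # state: [-9, -1, 76, 4]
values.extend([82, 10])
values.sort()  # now [-9, -1, 4, 10, 76, 82]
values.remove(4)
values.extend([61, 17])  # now [-9, -1, 10, 76, 82, 61, 17]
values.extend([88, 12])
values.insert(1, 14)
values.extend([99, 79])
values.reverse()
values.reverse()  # [-9, 14, -1, 10, 76, 82, 61, 17, 88, 12, 99, 79]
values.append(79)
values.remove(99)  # [-9, 14, -1, 10, 76, 82, 61, 17, 88, 12, 79, 79]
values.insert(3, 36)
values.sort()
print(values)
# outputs [-9, -1, 10, 12, 14, 17, 36, 61, 76, 79, 79, 82, 88]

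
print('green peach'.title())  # Green Peach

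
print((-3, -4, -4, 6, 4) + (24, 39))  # (-3, -4, -4, 6, 4, 24, 39)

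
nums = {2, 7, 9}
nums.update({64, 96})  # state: {2, 7, 9, 64, 96}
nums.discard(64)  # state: {2, 7, 9, 96}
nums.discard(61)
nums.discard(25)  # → {2, 7, 9, 96}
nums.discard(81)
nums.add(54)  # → {2, 7, 9, 54, 96}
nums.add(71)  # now {2, 7, 9, 54, 71, 96}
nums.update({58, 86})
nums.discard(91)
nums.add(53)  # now {2, 7, 9, 53, 54, 58, 71, 86, 96}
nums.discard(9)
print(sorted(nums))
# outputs [2, 7, 53, 54, 58, 71, 86, 96]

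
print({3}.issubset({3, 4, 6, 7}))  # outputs True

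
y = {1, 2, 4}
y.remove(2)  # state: {1, 4}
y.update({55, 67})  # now {1, 4, 55, 67}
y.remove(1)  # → {4, 55, 67}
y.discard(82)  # {4, 55, 67}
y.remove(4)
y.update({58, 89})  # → {55, 58, 67, 89}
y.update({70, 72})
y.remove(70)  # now {55, 58, 67, 72, 89}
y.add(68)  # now {55, 58, 67, 68, 72, 89}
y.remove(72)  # {55, 58, 67, 68, 89}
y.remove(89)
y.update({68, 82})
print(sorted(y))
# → [55, 58, 67, 68, 82]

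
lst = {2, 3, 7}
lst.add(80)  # {2, 3, 7, 80}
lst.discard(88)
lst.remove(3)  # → {2, 7, 80}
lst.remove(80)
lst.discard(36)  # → {2, 7}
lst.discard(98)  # {2, 7}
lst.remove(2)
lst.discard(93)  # {7}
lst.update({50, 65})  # {7, 50, 65}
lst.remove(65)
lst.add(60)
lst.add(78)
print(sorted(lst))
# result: [7, 50, 60, 78]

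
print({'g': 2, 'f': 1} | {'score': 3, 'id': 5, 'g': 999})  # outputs {'g': 999, 'f': 1, 'score': 3, 'id': 5}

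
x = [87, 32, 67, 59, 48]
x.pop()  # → 48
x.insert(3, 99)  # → [87, 32, 67, 99, 59]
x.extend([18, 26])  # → [87, 32, 67, 99, 59, 18, 26]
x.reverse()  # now [26, 18, 59, 99, 67, 32, 87]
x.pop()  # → 87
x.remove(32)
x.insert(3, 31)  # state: [26, 18, 59, 31, 99, 67]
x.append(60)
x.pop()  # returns 60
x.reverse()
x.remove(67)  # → [99, 31, 59, 18, 26]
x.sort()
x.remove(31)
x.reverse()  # [99, 59, 26, 18]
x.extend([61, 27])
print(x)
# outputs [99, 59, 26, 18, 61, 27]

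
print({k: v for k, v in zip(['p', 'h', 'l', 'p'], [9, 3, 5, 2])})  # {'p': 2, 'h': 3, 'l': 5}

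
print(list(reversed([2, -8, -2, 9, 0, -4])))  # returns [-4, 0, 9, -2, -8, 2]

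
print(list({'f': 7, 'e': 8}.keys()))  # ['f', 'e']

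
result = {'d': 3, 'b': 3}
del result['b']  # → {'d': 3}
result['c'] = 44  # {'d': 3, 'c': 44}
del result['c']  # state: {'d': 3}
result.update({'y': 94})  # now {'d': 3, 'y': 94}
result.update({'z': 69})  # {'d': 3, 'y': 94, 'z': 69}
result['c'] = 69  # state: {'d': 3, 'y': 94, 'z': 69, 'c': 69}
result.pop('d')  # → 3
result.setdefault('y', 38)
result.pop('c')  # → 69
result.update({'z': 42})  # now {'y': 94, 'z': 42}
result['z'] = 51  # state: {'y': 94, 'z': 51}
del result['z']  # {'y': 94}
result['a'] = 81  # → {'y': 94, 'a': 81}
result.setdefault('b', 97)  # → 97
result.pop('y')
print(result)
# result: {'a': 81, 'b': 97}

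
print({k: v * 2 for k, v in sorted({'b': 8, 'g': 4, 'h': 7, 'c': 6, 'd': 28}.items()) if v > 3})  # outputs {'b': 16, 'c': 12, 'd': 56, 'g': 8, 'h': 14}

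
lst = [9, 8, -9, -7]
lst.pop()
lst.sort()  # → [-9, 8, 9]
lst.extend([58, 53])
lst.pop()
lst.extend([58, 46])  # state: [-9, 8, 9, 58, 58, 46]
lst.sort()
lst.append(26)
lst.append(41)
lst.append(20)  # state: [-9, 8, 9, 46, 58, 58, 26, 41, 20]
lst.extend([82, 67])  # [-9, 8, 9, 46, 58, 58, 26, 41, 20, 82, 67]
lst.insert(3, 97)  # [-9, 8, 9, 97, 46, 58, 58, 26, 41, 20, 82, 67]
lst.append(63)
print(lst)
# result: [-9, 8, 9, 97, 46, 58, 58, 26, 41, 20, 82, 67, 63]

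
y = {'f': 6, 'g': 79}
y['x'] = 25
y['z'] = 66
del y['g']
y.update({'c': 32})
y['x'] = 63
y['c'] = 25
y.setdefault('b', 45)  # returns 45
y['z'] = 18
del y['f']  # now {'x': 63, 'z': 18, 'c': 25, 'b': 45}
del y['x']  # {'z': 18, 'c': 25, 'b': 45}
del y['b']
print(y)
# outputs {'z': 18, 'c': 25}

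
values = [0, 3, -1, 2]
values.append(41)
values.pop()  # 41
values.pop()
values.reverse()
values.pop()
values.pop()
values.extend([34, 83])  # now [-1, 34, 83]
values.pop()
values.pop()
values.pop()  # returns -1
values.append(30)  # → [30]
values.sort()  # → [30]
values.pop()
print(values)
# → []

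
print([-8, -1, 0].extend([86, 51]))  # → None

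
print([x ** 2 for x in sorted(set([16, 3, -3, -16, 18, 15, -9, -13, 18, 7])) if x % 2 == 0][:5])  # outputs [256, 256, 324]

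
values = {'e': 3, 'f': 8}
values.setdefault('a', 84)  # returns 84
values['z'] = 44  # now {'e': 3, 'f': 8, 'a': 84, 'z': 44}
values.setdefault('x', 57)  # 57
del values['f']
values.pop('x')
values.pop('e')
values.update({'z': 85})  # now {'a': 84, 'z': 85}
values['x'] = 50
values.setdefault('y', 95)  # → 95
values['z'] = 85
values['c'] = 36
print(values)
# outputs {'a': 84, 'z': 85, 'x': 50, 'y': 95, 'c': 36}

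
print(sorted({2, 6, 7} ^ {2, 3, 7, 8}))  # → [3, 6, 8]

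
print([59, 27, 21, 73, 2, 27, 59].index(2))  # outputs 4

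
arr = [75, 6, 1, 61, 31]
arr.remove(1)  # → [75, 6, 61, 31]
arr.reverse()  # [31, 61, 6, 75]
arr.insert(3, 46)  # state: [31, 61, 6, 46, 75]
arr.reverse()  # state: [75, 46, 6, 61, 31]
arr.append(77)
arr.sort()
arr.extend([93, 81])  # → [6, 31, 46, 61, 75, 77, 93, 81]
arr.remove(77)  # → [6, 31, 46, 61, 75, 93, 81]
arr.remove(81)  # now [6, 31, 46, 61, 75, 93]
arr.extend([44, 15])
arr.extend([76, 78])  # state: [6, 31, 46, 61, 75, 93, 44, 15, 76, 78]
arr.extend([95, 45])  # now [6, 31, 46, 61, 75, 93, 44, 15, 76, 78, 95, 45]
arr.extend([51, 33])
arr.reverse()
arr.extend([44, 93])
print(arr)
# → [33, 51, 45, 95, 78, 76, 15, 44, 93, 75, 61, 46, 31, 6, 44, 93]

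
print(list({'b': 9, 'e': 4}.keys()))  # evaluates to ['b', 'e']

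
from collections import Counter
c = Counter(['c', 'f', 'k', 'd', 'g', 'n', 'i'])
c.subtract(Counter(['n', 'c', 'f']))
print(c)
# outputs Counter({'k': 1, 'd': 1, 'g': 1, 'i': 1, 'c': 0, 'f': 0, 'n': 0})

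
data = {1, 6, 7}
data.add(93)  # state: {1, 6, 7, 93}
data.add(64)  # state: {1, 6, 7, 64, 93}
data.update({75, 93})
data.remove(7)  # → {1, 6, 64, 75, 93}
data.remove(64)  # {1, 6, 75, 93}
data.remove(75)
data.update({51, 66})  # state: {1, 6, 51, 66, 93}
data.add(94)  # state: {1, 6, 51, 66, 93, 94}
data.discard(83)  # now {1, 6, 51, 66, 93, 94}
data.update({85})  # {1, 6, 51, 66, 85, 93, 94}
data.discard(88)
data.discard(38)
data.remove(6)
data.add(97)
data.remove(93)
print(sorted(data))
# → [1, 51, 66, 85, 94, 97]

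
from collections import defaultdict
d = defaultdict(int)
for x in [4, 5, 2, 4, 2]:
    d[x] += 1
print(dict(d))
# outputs {4: 2, 5: 1, 2: 2}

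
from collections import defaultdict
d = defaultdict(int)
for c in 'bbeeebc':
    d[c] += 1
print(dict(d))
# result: {'b': 3, 'e': 3, 'c': 1}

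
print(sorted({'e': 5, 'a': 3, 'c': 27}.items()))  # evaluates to [('a', 3), ('c', 27), ('e', 5)]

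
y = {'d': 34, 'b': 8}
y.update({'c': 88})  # {'d': 34, 'b': 8, 'c': 88}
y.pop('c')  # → 88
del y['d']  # {'b': 8}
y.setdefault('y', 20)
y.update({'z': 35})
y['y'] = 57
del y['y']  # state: {'b': 8, 'z': 35}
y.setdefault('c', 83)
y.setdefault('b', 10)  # 8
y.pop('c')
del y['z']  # {'b': 8}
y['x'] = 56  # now {'b': 8, 'x': 56}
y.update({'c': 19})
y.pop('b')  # 8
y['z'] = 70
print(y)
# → {'x': 56, 'c': 19, 'z': 70}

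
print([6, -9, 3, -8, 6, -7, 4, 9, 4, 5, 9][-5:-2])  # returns [4, 9, 4]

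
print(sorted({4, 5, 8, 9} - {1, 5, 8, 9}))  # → [4]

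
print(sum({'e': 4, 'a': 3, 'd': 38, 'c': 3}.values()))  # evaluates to 48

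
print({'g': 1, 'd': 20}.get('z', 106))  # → 106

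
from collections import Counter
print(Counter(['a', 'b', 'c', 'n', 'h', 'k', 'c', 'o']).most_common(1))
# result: [('c', 2)]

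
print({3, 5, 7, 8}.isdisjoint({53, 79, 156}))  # True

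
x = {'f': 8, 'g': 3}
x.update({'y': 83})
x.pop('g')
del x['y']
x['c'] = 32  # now {'f': 8, 'c': 32}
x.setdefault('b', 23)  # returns 23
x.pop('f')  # 8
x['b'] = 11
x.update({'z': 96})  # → {'c': 32, 'b': 11, 'z': 96}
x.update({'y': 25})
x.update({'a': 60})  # {'c': 32, 'b': 11, 'z': 96, 'y': 25, 'a': 60}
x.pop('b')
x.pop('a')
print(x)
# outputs {'c': 32, 'z': 96, 'y': 25}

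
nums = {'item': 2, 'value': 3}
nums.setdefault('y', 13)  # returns 13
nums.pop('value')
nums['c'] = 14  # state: {'item': 2, 'y': 13, 'c': 14}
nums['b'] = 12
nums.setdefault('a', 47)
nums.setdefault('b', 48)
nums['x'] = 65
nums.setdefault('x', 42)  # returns 65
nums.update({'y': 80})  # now {'item': 2, 'y': 80, 'c': 14, 'b': 12, 'a': 47, 'x': 65}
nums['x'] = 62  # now {'item': 2, 'y': 80, 'c': 14, 'b': 12, 'a': 47, 'x': 62}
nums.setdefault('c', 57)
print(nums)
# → {'item': 2, 'y': 80, 'c': 14, 'b': 12, 'a': 47, 'x': 62}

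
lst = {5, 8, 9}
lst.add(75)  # {5, 8, 9, 75}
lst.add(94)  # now {5, 8, 9, 75, 94}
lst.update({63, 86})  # {5, 8, 9, 63, 75, 86, 94}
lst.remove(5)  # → {8, 9, 63, 75, 86, 94}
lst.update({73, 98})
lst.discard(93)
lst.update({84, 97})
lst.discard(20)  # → {8, 9, 63, 73, 75, 84, 86, 94, 97, 98}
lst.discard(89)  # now {8, 9, 63, 73, 75, 84, 86, 94, 97, 98}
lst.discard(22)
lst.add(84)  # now {8, 9, 63, 73, 75, 84, 86, 94, 97, 98}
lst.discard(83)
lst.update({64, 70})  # {8, 9, 63, 64, 70, 73, 75, 84, 86, 94, 97, 98}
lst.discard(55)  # {8, 9, 63, 64, 70, 73, 75, 84, 86, 94, 97, 98}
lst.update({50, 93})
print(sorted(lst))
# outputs [8, 9, 50, 63, 64, 70, 73, 75, 84, 86, 93, 94, 97, 98]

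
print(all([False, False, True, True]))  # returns False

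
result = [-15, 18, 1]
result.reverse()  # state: [1, 18, -15]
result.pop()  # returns -15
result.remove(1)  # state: [18]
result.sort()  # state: [18]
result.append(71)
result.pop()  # 71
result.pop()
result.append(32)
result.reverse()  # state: [32]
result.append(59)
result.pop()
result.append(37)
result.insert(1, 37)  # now [32, 37, 37]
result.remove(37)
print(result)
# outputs [32, 37]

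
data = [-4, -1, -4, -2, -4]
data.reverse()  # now [-4, -2, -4, -1, -4]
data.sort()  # [-4, -4, -4, -2, -1]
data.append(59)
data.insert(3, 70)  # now [-4, -4, -4, 70, -2, -1, 59]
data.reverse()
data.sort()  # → [-4, -4, -4, -2, -1, 59, 70]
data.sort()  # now [-4, -4, -4, -2, -1, 59, 70]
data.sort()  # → [-4, -4, -4, -2, -1, 59, 70]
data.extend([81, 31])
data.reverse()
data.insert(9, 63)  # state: [31, 81, 70, 59, -1, -2, -4, -4, -4, 63]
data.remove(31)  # [81, 70, 59, -1, -2, -4, -4, -4, 63]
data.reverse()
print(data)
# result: [63, -4, -4, -4, -2, -1, 59, 70, 81]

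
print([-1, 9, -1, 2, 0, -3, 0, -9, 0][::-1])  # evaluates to [0, -9, 0, -3, 0, 2, -1, 9, -1]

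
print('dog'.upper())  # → DOG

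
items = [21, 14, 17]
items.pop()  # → 17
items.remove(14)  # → [21]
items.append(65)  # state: [21, 65]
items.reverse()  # [65, 21]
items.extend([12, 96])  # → [65, 21, 12, 96]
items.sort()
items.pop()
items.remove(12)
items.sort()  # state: [21, 65]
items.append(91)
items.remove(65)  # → [21, 91]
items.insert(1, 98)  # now [21, 98, 91]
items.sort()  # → [21, 91, 98]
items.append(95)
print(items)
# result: [21, 91, 98, 95]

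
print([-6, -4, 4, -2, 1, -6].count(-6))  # 2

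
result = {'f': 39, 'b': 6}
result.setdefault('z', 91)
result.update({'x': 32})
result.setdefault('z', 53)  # 91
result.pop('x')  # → 32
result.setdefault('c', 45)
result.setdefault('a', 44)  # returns 44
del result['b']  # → {'f': 39, 'z': 91, 'c': 45, 'a': 44}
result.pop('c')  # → 45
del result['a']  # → {'f': 39, 'z': 91}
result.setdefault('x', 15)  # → 15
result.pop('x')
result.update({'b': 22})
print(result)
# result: {'f': 39, 'z': 91, 'b': 22}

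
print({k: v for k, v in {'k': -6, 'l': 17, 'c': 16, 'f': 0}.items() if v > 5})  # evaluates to {'l': 17, 'c': 16}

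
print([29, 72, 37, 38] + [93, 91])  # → [29, 72, 37, 38, 93, 91]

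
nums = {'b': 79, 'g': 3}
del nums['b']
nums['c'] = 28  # {'g': 3, 'c': 28}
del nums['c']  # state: {'g': 3}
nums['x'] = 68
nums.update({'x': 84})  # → {'g': 3, 'x': 84}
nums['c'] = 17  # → {'g': 3, 'x': 84, 'c': 17}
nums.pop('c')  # 17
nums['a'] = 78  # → {'g': 3, 'x': 84, 'a': 78}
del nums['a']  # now {'g': 3, 'x': 84}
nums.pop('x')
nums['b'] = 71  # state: {'g': 3, 'b': 71}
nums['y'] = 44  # {'g': 3, 'b': 71, 'y': 44}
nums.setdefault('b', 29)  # 71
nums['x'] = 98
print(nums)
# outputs {'g': 3, 'b': 71, 'y': 44, 'x': 98}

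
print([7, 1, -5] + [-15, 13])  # [7, 1, -5, -15, 13]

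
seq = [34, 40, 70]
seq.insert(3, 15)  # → [34, 40, 70, 15]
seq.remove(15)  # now [34, 40, 70]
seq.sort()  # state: [34, 40, 70]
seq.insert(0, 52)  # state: [52, 34, 40, 70]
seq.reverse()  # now [70, 40, 34, 52]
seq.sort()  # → [34, 40, 52, 70]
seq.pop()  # 70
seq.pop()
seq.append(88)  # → [34, 40, 88]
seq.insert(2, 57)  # [34, 40, 57, 88]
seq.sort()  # [34, 40, 57, 88]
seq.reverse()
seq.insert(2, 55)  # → [88, 57, 55, 40, 34]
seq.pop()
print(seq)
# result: [88, 57, 55, 40]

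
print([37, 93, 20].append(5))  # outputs None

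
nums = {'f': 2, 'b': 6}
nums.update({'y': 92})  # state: {'f': 2, 'b': 6, 'y': 92}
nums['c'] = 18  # {'f': 2, 'b': 6, 'y': 92, 'c': 18}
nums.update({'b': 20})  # {'f': 2, 'b': 20, 'y': 92, 'c': 18}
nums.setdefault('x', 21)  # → 21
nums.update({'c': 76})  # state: {'f': 2, 'b': 20, 'y': 92, 'c': 76, 'x': 21}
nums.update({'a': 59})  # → {'f': 2, 'b': 20, 'y': 92, 'c': 76, 'x': 21, 'a': 59}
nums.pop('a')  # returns 59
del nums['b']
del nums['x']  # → {'f': 2, 'y': 92, 'c': 76}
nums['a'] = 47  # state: {'f': 2, 'y': 92, 'c': 76, 'a': 47}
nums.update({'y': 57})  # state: {'f': 2, 'y': 57, 'c': 76, 'a': 47}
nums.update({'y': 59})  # {'f': 2, 'y': 59, 'c': 76, 'a': 47}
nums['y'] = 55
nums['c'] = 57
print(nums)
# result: {'f': 2, 'y': 55, 'c': 57, 'a': 47}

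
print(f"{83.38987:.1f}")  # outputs 83.4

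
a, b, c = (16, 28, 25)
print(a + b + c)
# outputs 69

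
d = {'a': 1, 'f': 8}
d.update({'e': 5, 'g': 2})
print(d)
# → {'a': 1, 'f': 8, 'e': 5, 'g': 2}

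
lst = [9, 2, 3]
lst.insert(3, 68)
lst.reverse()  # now [68, 3, 2, 9]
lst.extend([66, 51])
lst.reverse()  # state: [51, 66, 9, 2, 3, 68]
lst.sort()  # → [2, 3, 9, 51, 66, 68]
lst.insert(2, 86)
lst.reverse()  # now [68, 66, 51, 9, 86, 3, 2]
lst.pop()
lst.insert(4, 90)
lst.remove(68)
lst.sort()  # [3, 9, 51, 66, 86, 90]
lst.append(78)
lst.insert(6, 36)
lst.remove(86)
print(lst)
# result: [3, 9, 51, 66, 90, 36, 78]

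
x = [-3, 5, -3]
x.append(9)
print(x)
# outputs [-3, 5, -3, 9]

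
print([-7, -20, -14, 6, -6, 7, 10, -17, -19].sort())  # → None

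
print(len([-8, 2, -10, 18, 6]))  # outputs 5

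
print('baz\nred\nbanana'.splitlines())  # ['baz', 'red', 'banana']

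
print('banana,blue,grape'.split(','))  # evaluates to ['banana', 'blue', 'grape']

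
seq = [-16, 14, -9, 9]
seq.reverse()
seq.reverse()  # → [-16, 14, -9, 9]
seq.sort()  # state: [-16, -9, 9, 14]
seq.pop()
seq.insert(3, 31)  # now [-16, -9, 9, 31]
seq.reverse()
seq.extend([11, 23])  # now [31, 9, -9, -16, 11, 23]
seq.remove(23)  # [31, 9, -9, -16, 11]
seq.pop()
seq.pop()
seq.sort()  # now [-9, 9, 31]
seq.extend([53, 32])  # [-9, 9, 31, 53, 32]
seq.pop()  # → 32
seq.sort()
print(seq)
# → [-9, 9, 31, 53]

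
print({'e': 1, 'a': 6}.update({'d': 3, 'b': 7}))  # None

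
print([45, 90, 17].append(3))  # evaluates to None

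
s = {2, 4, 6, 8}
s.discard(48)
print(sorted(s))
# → [2, 4, 6, 8]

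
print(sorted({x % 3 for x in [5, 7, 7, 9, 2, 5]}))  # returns [0, 1, 2]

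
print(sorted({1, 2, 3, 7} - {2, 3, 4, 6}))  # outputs [1, 7]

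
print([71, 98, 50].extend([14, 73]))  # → None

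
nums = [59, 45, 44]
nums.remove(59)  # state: [45, 44]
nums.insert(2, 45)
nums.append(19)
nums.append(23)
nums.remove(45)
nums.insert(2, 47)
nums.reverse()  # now [23, 19, 47, 45, 44]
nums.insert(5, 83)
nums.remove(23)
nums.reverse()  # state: [83, 44, 45, 47, 19]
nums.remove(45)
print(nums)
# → [83, 44, 47, 19]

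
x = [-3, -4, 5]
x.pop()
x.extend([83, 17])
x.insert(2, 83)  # [-3, -4, 83, 83, 17]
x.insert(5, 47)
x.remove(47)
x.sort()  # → [-4, -3, 17, 83, 83]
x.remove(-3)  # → [-4, 17, 83, 83]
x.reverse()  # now [83, 83, 17, -4]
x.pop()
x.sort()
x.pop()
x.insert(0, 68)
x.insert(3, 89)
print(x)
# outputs [68, 17, 83, 89]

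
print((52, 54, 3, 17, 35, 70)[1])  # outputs 54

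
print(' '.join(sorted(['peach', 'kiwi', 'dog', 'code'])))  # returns code dog kiwi peach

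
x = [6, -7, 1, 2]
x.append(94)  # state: [6, -7, 1, 2, 94]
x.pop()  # 94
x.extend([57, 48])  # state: [6, -7, 1, 2, 57, 48]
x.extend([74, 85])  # [6, -7, 1, 2, 57, 48, 74, 85]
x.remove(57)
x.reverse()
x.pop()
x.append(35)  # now [85, 74, 48, 2, 1, -7, 35]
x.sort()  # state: [-7, 1, 2, 35, 48, 74, 85]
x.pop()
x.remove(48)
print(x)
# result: [-7, 1, 2, 35, 74]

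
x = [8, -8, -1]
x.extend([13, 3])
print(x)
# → [8, -8, -1, 13, 3]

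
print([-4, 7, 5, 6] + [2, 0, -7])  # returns [-4, 7, 5, 6, 2, 0, -7]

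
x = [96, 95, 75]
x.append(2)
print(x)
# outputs [96, 95, 75, 2]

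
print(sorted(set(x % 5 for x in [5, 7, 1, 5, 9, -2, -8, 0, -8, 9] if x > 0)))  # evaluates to [0, 1, 2, 4]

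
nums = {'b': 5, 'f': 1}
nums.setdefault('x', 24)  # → 24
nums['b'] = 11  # {'b': 11, 'f': 1, 'x': 24}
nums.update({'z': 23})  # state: {'b': 11, 'f': 1, 'x': 24, 'z': 23}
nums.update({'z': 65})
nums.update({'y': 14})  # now {'b': 11, 'f': 1, 'x': 24, 'z': 65, 'y': 14}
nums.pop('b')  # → 11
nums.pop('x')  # 24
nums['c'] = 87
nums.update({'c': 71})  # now {'f': 1, 'z': 65, 'y': 14, 'c': 71}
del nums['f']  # {'z': 65, 'y': 14, 'c': 71}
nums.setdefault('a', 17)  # 17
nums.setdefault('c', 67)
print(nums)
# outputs {'z': 65, 'y': 14, 'c': 71, 'a': 17}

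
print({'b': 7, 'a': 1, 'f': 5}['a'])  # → 1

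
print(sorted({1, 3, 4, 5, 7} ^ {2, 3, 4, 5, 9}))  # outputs [1, 2, 7, 9]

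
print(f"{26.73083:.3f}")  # 26.731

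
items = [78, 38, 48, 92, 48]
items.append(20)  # [78, 38, 48, 92, 48, 20]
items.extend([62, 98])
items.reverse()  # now [98, 62, 20, 48, 92, 48, 38, 78]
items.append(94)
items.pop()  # 94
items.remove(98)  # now [62, 20, 48, 92, 48, 38, 78]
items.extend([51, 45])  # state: [62, 20, 48, 92, 48, 38, 78, 51, 45]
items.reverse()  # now [45, 51, 78, 38, 48, 92, 48, 20, 62]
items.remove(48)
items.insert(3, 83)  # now [45, 51, 78, 83, 38, 92, 48, 20, 62]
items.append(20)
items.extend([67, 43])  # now [45, 51, 78, 83, 38, 92, 48, 20, 62, 20, 67, 43]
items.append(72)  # [45, 51, 78, 83, 38, 92, 48, 20, 62, 20, 67, 43, 72]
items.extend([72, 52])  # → [45, 51, 78, 83, 38, 92, 48, 20, 62, 20, 67, 43, 72, 72, 52]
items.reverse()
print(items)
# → [52, 72, 72, 43, 67, 20, 62, 20, 48, 92, 38, 83, 78, 51, 45]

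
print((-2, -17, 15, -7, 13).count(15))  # 1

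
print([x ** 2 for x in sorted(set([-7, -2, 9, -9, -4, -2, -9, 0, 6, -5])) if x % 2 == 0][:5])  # [16, 4, 0, 36]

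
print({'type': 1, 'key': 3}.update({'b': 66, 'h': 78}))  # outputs None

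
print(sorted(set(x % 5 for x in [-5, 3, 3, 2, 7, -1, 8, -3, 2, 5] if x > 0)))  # [0, 2, 3]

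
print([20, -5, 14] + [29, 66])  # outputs [20, -5, 14, 29, 66]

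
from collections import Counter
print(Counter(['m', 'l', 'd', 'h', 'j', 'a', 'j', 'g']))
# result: Counter({'j': 2, 'm': 1, 'l': 1, 'd': 1, 'h': 1, 'a': 1, 'g': 1})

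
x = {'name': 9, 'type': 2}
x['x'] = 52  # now {'name': 9, 'type': 2, 'x': 52}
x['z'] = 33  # {'name': 9, 'type': 2, 'x': 52, 'z': 33}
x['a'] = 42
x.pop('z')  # 33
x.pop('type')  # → 2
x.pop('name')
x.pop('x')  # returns 52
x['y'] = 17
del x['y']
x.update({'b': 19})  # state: {'a': 42, 'b': 19}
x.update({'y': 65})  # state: {'a': 42, 'b': 19, 'y': 65}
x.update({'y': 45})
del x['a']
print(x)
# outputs {'b': 19, 'y': 45}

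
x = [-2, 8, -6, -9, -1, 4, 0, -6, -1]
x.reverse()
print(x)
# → [-1, -6, 0, 4, -1, -9, -6, 8, -2]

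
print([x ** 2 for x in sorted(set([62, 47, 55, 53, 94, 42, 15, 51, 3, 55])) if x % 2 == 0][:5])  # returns [1764, 3844, 8836]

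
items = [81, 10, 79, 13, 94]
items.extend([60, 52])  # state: [81, 10, 79, 13, 94, 60, 52]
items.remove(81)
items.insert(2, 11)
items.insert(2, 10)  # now [10, 79, 10, 11, 13, 94, 60, 52]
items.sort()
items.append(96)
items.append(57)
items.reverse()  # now [57, 96, 94, 79, 60, 52, 13, 11, 10, 10]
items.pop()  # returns 10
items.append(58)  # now [57, 96, 94, 79, 60, 52, 13, 11, 10, 58]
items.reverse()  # [58, 10, 11, 13, 52, 60, 79, 94, 96, 57]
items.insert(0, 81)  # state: [81, 58, 10, 11, 13, 52, 60, 79, 94, 96, 57]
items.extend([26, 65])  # [81, 58, 10, 11, 13, 52, 60, 79, 94, 96, 57, 26, 65]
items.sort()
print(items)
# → [10, 11, 13, 26, 52, 57, 58, 60, 65, 79, 81, 94, 96]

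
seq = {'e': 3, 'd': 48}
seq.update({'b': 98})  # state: {'e': 3, 'd': 48, 'b': 98}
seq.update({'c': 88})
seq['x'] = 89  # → {'e': 3, 'd': 48, 'b': 98, 'c': 88, 'x': 89}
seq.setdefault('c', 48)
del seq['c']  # {'e': 3, 'd': 48, 'b': 98, 'x': 89}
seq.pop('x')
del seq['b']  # {'e': 3, 'd': 48}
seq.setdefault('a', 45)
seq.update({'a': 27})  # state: {'e': 3, 'd': 48, 'a': 27}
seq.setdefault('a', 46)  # 27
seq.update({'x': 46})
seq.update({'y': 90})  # {'e': 3, 'd': 48, 'a': 27, 'x': 46, 'y': 90}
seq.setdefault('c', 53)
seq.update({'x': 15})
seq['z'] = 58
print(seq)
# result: {'e': 3, 'd': 48, 'a': 27, 'x': 15, 'y': 90, 'c': 53, 'z': 58}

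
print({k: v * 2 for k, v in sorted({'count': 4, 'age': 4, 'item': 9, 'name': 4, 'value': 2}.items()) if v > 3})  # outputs {'age': 8, 'count': 8, 'item': 18, 'name': 8}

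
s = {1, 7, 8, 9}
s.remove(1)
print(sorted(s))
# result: [7, 8, 9]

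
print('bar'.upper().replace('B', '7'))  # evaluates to 7AR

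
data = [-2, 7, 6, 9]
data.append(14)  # [-2, 7, 6, 9, 14]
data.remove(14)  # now [-2, 7, 6, 9]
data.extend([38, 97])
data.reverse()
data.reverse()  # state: [-2, 7, 6, 9, 38, 97]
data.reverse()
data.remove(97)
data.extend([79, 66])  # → [38, 9, 6, 7, -2, 79, 66]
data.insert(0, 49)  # [49, 38, 9, 6, 7, -2, 79, 66]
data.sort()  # [-2, 6, 7, 9, 38, 49, 66, 79]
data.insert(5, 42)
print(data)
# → [-2, 6, 7, 9, 38, 42, 49, 66, 79]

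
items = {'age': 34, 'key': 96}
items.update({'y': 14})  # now {'age': 34, 'key': 96, 'y': 14}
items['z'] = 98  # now {'age': 34, 'key': 96, 'y': 14, 'z': 98}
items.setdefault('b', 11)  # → 11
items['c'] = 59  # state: {'age': 34, 'key': 96, 'y': 14, 'z': 98, 'b': 11, 'c': 59}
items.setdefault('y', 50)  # 14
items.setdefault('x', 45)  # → 45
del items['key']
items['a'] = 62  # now {'age': 34, 'y': 14, 'z': 98, 'b': 11, 'c': 59, 'x': 45, 'a': 62}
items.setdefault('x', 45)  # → 45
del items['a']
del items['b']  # {'age': 34, 'y': 14, 'z': 98, 'c': 59, 'x': 45}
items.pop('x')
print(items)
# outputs {'age': 34, 'y': 14, 'z': 98, 'c': 59}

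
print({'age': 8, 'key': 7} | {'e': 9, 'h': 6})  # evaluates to {'age': 8, 'key': 7, 'e': 9, 'h': 6}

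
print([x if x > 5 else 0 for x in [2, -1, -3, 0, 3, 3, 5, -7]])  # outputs [0, 0, 0, 0, 0, 0, 0, 0]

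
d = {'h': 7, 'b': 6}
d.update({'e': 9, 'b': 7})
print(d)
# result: {'h': 7, 'b': 7, 'e': 9}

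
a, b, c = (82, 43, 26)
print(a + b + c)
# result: 151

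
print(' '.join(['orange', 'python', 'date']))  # orange python date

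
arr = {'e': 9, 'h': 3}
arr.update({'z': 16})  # {'e': 9, 'h': 3, 'z': 16}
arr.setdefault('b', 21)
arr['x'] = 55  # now {'e': 9, 'h': 3, 'z': 16, 'b': 21, 'x': 55}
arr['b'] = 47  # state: {'e': 9, 'h': 3, 'z': 16, 'b': 47, 'x': 55}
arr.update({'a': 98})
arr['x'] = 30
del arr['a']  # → {'e': 9, 'h': 3, 'z': 16, 'b': 47, 'x': 30}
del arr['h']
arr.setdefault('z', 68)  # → 16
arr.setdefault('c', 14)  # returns 14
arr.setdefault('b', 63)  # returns 47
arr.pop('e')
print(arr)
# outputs {'z': 16, 'b': 47, 'x': 30, 'c': 14}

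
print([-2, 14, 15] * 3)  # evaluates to [-2, 14, 15, -2, 14, 15, -2, 14, 15]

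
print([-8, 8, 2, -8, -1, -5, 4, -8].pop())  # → -8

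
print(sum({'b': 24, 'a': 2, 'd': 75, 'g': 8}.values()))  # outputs 109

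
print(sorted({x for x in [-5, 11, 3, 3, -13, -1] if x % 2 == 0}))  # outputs []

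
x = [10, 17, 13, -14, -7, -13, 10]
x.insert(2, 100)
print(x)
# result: [10, 17, 100, 13, -14, -7, -13, 10]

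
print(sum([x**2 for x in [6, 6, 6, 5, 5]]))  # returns 158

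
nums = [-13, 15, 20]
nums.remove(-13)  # [15, 20]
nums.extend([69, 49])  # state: [15, 20, 69, 49]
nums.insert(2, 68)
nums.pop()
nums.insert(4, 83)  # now [15, 20, 68, 69, 83]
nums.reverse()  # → [83, 69, 68, 20, 15]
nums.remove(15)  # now [83, 69, 68, 20]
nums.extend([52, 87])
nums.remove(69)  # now [83, 68, 20, 52, 87]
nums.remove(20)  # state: [83, 68, 52, 87]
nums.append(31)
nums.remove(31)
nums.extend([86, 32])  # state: [83, 68, 52, 87, 86, 32]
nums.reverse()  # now [32, 86, 87, 52, 68, 83]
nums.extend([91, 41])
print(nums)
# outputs [32, 86, 87, 52, 68, 83, 91, 41]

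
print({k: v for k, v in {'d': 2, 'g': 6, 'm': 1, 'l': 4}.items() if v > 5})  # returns {'g': 6}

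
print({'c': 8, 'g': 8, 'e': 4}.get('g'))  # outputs 8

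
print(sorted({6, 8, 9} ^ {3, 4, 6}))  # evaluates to [3, 4, 8, 9]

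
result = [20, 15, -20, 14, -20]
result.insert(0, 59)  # [59, 20, 15, -20, 14, -20]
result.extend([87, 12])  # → [59, 20, 15, -20, 14, -20, 87, 12]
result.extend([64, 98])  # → [59, 20, 15, -20, 14, -20, 87, 12, 64, 98]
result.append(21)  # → [59, 20, 15, -20, 14, -20, 87, 12, 64, 98, 21]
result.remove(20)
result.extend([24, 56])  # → [59, 15, -20, 14, -20, 87, 12, 64, 98, 21, 24, 56]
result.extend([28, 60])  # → [59, 15, -20, 14, -20, 87, 12, 64, 98, 21, 24, 56, 28, 60]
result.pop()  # 60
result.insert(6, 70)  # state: [59, 15, -20, 14, -20, 87, 70, 12, 64, 98, 21, 24, 56, 28]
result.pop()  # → 28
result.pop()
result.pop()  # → 24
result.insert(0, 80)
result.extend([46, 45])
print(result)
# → [80, 59, 15, -20, 14, -20, 87, 70, 12, 64, 98, 21, 46, 45]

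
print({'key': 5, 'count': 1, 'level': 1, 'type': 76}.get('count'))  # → 1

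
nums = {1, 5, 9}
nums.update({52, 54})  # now {1, 5, 9, 52, 54}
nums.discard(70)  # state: {1, 5, 9, 52, 54}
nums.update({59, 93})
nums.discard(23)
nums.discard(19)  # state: {1, 5, 9, 52, 54, 59, 93}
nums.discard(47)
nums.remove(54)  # {1, 5, 9, 52, 59, 93}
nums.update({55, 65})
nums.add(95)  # {1, 5, 9, 52, 55, 59, 65, 93, 95}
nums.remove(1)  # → {5, 9, 52, 55, 59, 65, 93, 95}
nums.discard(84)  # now {5, 9, 52, 55, 59, 65, 93, 95}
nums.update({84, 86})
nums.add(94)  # {5, 9, 52, 55, 59, 65, 84, 86, 93, 94, 95}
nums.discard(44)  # {5, 9, 52, 55, 59, 65, 84, 86, 93, 94, 95}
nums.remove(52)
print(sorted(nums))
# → [5, 9, 55, 59, 65, 84, 86, 93, 94, 95]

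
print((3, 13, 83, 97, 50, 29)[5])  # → 29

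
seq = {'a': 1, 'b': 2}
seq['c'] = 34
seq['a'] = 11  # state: {'a': 11, 'b': 2, 'c': 34}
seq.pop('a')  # 11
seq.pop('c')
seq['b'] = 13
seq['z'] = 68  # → {'b': 13, 'z': 68}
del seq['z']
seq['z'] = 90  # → {'b': 13, 'z': 90}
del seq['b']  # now {'z': 90}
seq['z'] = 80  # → {'z': 80}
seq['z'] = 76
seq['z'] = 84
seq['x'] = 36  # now {'z': 84, 'x': 36}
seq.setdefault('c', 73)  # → 73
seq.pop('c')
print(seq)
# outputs {'z': 84, 'x': 36}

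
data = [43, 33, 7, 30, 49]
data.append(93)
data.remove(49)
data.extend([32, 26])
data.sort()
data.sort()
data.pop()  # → 93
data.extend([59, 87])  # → [7, 26, 30, 32, 33, 43, 59, 87]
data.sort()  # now [7, 26, 30, 32, 33, 43, 59, 87]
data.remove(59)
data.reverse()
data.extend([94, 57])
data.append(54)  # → [87, 43, 33, 32, 30, 26, 7, 94, 57, 54]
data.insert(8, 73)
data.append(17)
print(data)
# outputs [87, 43, 33, 32, 30, 26, 7, 94, 73, 57, 54, 17]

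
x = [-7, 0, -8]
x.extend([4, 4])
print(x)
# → [-7, 0, -8, 4, 4]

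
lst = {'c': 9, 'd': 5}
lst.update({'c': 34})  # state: {'c': 34, 'd': 5}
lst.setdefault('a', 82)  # 82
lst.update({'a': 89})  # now {'c': 34, 'd': 5, 'a': 89}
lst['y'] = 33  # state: {'c': 34, 'd': 5, 'a': 89, 'y': 33}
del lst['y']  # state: {'c': 34, 'd': 5, 'a': 89}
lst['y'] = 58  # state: {'c': 34, 'd': 5, 'a': 89, 'y': 58}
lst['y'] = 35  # {'c': 34, 'd': 5, 'a': 89, 'y': 35}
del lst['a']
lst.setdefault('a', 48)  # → 48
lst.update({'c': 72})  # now {'c': 72, 'd': 5, 'y': 35, 'a': 48}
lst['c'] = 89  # {'c': 89, 'd': 5, 'y': 35, 'a': 48}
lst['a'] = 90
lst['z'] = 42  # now {'c': 89, 'd': 5, 'y': 35, 'a': 90, 'z': 42}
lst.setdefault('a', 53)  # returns 90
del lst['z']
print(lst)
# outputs {'c': 89, 'd': 5, 'y': 35, 'a': 90}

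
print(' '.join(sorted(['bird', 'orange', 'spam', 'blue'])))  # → bird blue orange spam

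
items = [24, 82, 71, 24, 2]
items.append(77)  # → [24, 82, 71, 24, 2, 77]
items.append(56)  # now [24, 82, 71, 24, 2, 77, 56]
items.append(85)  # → [24, 82, 71, 24, 2, 77, 56, 85]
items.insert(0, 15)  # [15, 24, 82, 71, 24, 2, 77, 56, 85]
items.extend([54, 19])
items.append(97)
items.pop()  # 97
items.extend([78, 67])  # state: [15, 24, 82, 71, 24, 2, 77, 56, 85, 54, 19, 78, 67]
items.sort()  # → [2, 15, 19, 24, 24, 54, 56, 67, 71, 77, 78, 82, 85]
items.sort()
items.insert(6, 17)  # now [2, 15, 19, 24, 24, 54, 17, 56, 67, 71, 77, 78, 82, 85]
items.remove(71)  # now [2, 15, 19, 24, 24, 54, 17, 56, 67, 77, 78, 82, 85]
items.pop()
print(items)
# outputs [2, 15, 19, 24, 24, 54, 17, 56, 67, 77, 78, 82]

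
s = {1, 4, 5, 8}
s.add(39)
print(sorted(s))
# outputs [1, 4, 5, 8, 39]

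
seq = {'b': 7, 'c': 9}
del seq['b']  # {'c': 9}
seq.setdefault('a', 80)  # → 80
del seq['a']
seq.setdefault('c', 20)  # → 9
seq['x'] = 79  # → {'c': 9, 'x': 79}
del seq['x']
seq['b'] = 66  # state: {'c': 9, 'b': 66}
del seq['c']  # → {'b': 66}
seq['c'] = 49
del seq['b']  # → {'c': 49}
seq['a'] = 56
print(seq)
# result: {'c': 49, 'a': 56}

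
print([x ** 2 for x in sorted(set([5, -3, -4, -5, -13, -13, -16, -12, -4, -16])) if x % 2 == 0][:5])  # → [256, 144, 16]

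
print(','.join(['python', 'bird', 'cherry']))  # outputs python,bird,cherry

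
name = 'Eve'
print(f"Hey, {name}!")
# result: Hey, Eve!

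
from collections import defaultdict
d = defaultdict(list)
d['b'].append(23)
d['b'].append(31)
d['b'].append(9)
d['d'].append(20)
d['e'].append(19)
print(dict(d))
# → {'b': [23, 31, 9], 'd': [20], 'e': [19]}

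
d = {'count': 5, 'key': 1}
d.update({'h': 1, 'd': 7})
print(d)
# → {'count': 5, 'key': 1, 'h': 1, 'd': 7}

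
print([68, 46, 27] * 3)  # [68, 46, 27, 68, 46, 27, 68, 46, 27]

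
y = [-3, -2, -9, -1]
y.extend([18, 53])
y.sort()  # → [-9, -3, -2, -1, 18, 53]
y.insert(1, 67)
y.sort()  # [-9, -3, -2, -1, 18, 53, 67]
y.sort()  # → [-9, -3, -2, -1, 18, 53, 67]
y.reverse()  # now [67, 53, 18, -1, -2, -3, -9]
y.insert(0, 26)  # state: [26, 67, 53, 18, -1, -2, -3, -9]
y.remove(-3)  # [26, 67, 53, 18, -1, -2, -9]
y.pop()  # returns -9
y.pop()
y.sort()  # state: [-1, 18, 26, 53, 67]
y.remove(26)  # [-1, 18, 53, 67]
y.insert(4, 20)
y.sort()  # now [-1, 18, 20, 53, 67]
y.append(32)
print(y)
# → [-1, 18, 20, 53, 67, 32]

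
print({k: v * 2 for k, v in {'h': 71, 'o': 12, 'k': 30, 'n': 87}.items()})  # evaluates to {'h': 142, 'o': 24, 'k': 60, 'n': 174}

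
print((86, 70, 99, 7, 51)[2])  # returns 99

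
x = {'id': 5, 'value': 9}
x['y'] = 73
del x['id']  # {'value': 9, 'y': 73}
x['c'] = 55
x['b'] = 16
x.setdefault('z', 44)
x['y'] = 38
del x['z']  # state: {'value': 9, 'y': 38, 'c': 55, 'b': 16}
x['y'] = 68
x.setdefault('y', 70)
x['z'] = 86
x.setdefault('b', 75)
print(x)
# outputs {'value': 9, 'y': 68, 'c': 55, 'b': 16, 'z': 86}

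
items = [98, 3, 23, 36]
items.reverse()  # [36, 23, 3, 98]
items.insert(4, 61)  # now [36, 23, 3, 98, 61]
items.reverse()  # [61, 98, 3, 23, 36]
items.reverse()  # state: [36, 23, 3, 98, 61]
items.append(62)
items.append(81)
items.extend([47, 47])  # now [36, 23, 3, 98, 61, 62, 81, 47, 47]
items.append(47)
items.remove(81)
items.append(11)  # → [36, 23, 3, 98, 61, 62, 47, 47, 47, 11]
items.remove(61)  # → [36, 23, 3, 98, 62, 47, 47, 47, 11]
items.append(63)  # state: [36, 23, 3, 98, 62, 47, 47, 47, 11, 63]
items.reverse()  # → [63, 11, 47, 47, 47, 62, 98, 3, 23, 36]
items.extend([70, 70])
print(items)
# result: [63, 11, 47, 47, 47, 62, 98, 3, 23, 36, 70, 70]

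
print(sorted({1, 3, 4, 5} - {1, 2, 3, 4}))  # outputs [5]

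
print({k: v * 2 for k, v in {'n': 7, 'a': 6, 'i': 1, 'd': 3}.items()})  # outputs {'n': 14, 'a': 12, 'i': 2, 'd': 6}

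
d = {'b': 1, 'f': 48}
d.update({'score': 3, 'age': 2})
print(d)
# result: {'b': 1, 'f': 48, 'score': 3, 'age': 2}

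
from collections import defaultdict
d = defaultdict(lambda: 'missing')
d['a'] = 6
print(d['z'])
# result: missing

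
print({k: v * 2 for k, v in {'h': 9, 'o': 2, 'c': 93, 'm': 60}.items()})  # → {'h': 18, 'o': 4, 'c': 186, 'm': 120}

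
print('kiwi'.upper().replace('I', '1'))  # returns K1W1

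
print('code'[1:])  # ode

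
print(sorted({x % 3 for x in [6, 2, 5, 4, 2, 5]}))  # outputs [0, 1, 2]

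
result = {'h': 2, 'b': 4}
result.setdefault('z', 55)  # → 55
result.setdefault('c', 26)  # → 26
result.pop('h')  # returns 2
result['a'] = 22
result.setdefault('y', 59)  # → 59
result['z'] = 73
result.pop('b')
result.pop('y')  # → 59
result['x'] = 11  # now {'z': 73, 'c': 26, 'a': 22, 'x': 11}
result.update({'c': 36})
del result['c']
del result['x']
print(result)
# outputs {'z': 73, 'a': 22}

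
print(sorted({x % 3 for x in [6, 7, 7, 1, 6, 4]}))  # [0, 1]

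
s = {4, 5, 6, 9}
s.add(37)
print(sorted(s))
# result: [4, 5, 6, 9, 37]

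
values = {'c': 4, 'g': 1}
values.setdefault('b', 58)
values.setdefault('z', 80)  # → 80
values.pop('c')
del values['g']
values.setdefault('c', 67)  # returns 67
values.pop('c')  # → 67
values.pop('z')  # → 80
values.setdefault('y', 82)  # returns 82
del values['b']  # {'y': 82}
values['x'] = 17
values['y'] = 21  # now {'y': 21, 'x': 17}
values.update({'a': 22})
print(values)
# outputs {'y': 21, 'x': 17, 'a': 22}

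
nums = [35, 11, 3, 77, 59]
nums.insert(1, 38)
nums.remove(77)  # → [35, 38, 11, 3, 59]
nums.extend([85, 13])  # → [35, 38, 11, 3, 59, 85, 13]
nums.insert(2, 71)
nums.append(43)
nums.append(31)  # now [35, 38, 71, 11, 3, 59, 85, 13, 43, 31]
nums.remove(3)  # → [35, 38, 71, 11, 59, 85, 13, 43, 31]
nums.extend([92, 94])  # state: [35, 38, 71, 11, 59, 85, 13, 43, 31, 92, 94]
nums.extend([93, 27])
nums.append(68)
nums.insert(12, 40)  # [35, 38, 71, 11, 59, 85, 13, 43, 31, 92, 94, 93, 40, 27, 68]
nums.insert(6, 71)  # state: [35, 38, 71, 11, 59, 85, 71, 13, 43, 31, 92, 94, 93, 40, 27, 68]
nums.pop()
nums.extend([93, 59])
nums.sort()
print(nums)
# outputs [11, 13, 27, 31, 35, 38, 40, 43, 59, 59, 71, 71, 85, 92, 93, 93, 94]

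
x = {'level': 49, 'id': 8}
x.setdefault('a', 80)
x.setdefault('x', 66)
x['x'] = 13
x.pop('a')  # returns 80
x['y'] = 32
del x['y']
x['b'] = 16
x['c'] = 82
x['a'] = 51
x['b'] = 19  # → {'level': 49, 'id': 8, 'x': 13, 'b': 19, 'c': 82, 'a': 51}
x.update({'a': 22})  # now {'level': 49, 'id': 8, 'x': 13, 'b': 19, 'c': 82, 'a': 22}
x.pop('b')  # 19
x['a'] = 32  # {'level': 49, 'id': 8, 'x': 13, 'c': 82, 'a': 32}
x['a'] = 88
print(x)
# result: {'level': 49, 'id': 8, 'x': 13, 'c': 82, 'a': 88}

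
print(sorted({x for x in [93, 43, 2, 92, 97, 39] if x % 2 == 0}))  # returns [2, 92]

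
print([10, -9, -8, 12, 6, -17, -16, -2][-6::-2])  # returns [-8, 10]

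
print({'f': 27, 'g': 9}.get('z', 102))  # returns 102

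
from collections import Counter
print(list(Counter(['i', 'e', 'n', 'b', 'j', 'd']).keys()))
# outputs ['i', 'e', 'n', 'b', 'j', 'd']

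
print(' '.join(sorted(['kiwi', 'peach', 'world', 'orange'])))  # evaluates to kiwi orange peach world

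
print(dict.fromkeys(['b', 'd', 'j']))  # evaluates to {'b': None, 'd': None, 'j': None}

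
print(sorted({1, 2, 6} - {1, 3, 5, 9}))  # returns [2, 6]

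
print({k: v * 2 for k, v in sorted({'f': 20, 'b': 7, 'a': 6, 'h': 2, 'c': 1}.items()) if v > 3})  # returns {'a': 12, 'b': 14, 'f': 40}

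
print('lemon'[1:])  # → emon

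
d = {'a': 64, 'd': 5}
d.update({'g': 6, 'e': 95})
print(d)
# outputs {'a': 64, 'd': 5, 'g': 6, 'e': 95}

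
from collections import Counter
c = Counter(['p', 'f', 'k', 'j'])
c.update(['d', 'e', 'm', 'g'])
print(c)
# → Counter({'p': 1, 'f': 1, 'k': 1, 'j': 1, 'd': 1, 'e': 1, 'm': 1, 'g': 1})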